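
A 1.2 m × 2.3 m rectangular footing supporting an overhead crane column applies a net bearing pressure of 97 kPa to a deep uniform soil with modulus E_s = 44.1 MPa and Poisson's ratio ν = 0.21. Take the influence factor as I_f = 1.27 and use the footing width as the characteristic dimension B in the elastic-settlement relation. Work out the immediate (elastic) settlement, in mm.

S_e ≈ 3.2 mm

Immediate (elastic) settlement: S_e = q·B·(1−ν²)/E_s · I_f.
E_s = 44.1 MPa = 44100 kPa.
S_e = 97 × 1.2 × (1 − 0.21²) / 44100 × 1.27
    = 97 × 1.2 × 0.9559 / 44100 × 1.27
    = 0.003204 m = 3.204 mm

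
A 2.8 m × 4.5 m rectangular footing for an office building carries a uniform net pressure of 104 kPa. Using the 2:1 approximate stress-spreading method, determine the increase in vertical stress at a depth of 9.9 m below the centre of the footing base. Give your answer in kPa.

Δσ_z ≈ 7.17 kPa

By the 2:1 method the load spreads at 1 horizontal : 2 vertical, so at depth z the loaded area has grown by z in each plan dimension:
Δσ = qBL/((B+z)(L+z)) = 104×2.8×4.5/((2.8+9.9)(4.5+9.9)) = 7.1654 kPa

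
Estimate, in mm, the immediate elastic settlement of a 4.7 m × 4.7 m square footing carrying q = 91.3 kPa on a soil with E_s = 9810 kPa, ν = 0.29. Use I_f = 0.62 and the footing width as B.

Immediate (elastic) settlement: S_e = q·B·(1−ν²)/E_s · I_f.
S_e = 91.3 × 4.7 × (1 − 0.29²) / 9810 × 0.62
    = 91.3 × 4.7 × 0.9159 / 9810 × 0.62
    = 0.02484 m = 24.84 mm

S_e ≈ 24.8 mm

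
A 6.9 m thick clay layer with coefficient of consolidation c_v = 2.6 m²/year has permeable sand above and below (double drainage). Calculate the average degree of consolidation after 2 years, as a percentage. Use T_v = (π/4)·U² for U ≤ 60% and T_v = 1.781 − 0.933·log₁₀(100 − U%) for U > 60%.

Drainage path length: H_d = H/2 = 3.45 m (double drainage).
T_v = c_v·t/H_d² = 2.6×2/3.45² = 0.43688.
T_v = 0.43688 corresponds to the U > 60% branch:
U = 1 − 10^((1.781 − T_v)/0.933)/100 = 0.7242

U ≈ 72.4 %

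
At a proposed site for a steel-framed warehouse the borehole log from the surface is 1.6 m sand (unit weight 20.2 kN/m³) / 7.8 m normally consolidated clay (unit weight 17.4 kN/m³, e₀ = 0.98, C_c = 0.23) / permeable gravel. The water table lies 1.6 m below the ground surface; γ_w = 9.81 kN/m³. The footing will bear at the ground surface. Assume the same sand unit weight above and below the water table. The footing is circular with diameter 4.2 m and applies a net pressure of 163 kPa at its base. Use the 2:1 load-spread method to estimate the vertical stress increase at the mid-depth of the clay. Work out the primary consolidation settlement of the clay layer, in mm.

Mid-depth of clay below the ground surface: z = 1.6 + 7.8/2 = 5.5 m.
Total vertical stress at mid-clay: σ_v = 20.2×1.6 + 17.4×3.9 = 100.18 kPa.
Pore pressure: u = 9.81×(5.5 − 1.6) = 38.259 kPa.
Initial effective stress: σ'_0 = σ_v − u = 100.18 − 38.259 = 61.921 kPa.
Stress increase at mid-clay by the 2:1 spreading method:
Δσ ≈ qD²/(D+z)² = 163×4.2²/(4.2+5.5)² = 30.559 kPa
Final effective stress: σ'_f = σ'_0 + Δσ = 61.921 + 30.559 = 92.48 kPa.
Normally consolidated clay, so the full stress increment lies on the virgin compression line:
S_c = C_c·H/(1+e₀)·log₁₀(σ'_f/σ'_0) = 0.23×7.8/(1+0.98)×log₁₀(92.48/61.921)
    = 0.90606 × 0.17421 = 0.1578 m

S_c ≈ 158 mm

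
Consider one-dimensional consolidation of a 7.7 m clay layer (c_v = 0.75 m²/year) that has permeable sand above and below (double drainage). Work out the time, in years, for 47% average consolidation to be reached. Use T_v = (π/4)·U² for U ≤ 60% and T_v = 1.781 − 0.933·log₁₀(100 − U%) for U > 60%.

t ≈ 3.43 years

Drainage path length: H_d = H/2 = 3.85 m (double drainage).
U ≤ 60%: T_v = (π/4)·U² = (π/4)×0.47² = 0.17349.
t = T_v·H_d²/c_v = 0.17349×3.85²/0.75 = 3.429 years.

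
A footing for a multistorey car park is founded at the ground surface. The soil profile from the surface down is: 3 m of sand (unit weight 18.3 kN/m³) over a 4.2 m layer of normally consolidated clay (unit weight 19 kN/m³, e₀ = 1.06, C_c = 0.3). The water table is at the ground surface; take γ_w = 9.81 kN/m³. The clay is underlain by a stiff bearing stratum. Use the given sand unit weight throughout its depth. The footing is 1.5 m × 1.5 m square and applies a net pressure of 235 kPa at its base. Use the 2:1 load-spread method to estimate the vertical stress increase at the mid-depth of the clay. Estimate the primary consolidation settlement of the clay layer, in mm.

S_c ≈ 63.7 mm

Mid-depth of clay below the ground surface: z = 3 + 4.2/2 = 5.1 m.
Total vertical stress at mid-clay: σ_v = 18.3×3 + 19×2.1 = 94.8 kPa.
Pore pressure: u = 9.81×(5.1 − 0) = 50.031 kPa.
Initial effective stress: σ'_0 = σ_v − u = 94.8 − 50.031 = 44.769 kPa.
Stress increase at mid-clay by the 2:1 spreading method:
Δσ = qBL/((B+z)(L+z)) = 235×1.5×1.5/((1.5+5.1)(1.5+5.1)) = 12.138 kPa
Final effective stress: σ'_f = σ'_0 + Δσ = 44.769 + 12.138 = 56.907 kPa.
Normally consolidated clay, so the full stress increment lies on the virgin compression line:
S_c = C_c·H/(1+e₀)·log₁₀(σ'_f/σ'_0) = 0.3×4.2/(1+1.06)×log₁₀(56.907/44.769)
    = 0.61165 × 0.10419 = 0.06373 m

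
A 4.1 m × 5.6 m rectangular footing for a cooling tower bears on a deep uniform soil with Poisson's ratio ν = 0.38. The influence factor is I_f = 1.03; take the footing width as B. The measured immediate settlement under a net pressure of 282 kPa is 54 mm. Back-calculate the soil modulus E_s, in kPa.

E_s ≈ 18900 kPa

S_e = q·B·(1−ν²)/E_s · I_f  ⇒  E_s = q·B·(1−ν²)·I_f / S_e.
E_s = 282 × 4.1 × 0.8556 × 1.03 / 0.054 = 18870 kPa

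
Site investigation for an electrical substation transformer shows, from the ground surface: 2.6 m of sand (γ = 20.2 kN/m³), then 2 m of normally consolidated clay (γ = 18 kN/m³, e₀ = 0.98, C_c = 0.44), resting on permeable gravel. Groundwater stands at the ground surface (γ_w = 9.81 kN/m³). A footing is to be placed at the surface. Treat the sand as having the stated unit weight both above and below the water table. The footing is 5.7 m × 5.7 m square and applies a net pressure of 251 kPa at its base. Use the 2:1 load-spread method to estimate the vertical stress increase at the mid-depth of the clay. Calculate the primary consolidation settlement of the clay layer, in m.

S_c ≈ 0.251 m

Mid-depth of clay below the ground surface: z = 2.6 + 2/2 = 3.6 m.
Total vertical stress at mid-clay: σ_v = 20.2×2.6 + 18×1 = 70.52 kPa.
Pore pressure: u = 9.81×(3.6 − 0) = 35.316 kPa.
Initial effective stress: σ'_0 = σ_v − u = 70.52 − 35.316 = 35.204 kPa.
Stress increase at mid-clay by the 2:1 spreading method:
Δσ = qBL/((B+z)(L+z)) = 251×5.7×5.7/((5.7+3.6)(5.7+3.6)) = 94.288 kPa
Final effective stress: σ'_f = σ'_0 + Δσ = 35.204 + 94.288 = 129.49 kPa.
Normally consolidated clay, so the full stress increment lies on the virgin compression line:
S_c = C_c·H/(1+e₀)·log₁₀(σ'_f/σ'_0) = 0.44×2/(1+0.98)×log₁₀(129.49/35.204)
    = 0.44444 × 0.56564 = 0.2514 m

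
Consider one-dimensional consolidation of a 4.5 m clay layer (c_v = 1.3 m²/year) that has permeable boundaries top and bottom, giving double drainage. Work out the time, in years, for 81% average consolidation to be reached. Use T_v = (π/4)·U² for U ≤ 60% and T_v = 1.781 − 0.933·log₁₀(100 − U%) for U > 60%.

t ≈ 2.29 years

Drainage path length: H_d = H/2 = 2.25 m (double drainage).
U > 60%: T_v = 1.781 − 0.933·log₁₀(100 − 81) = 0.58792.
t = T_v·H_d²/c_v = 0.58792×2.25²/1.3 = 2.289 years.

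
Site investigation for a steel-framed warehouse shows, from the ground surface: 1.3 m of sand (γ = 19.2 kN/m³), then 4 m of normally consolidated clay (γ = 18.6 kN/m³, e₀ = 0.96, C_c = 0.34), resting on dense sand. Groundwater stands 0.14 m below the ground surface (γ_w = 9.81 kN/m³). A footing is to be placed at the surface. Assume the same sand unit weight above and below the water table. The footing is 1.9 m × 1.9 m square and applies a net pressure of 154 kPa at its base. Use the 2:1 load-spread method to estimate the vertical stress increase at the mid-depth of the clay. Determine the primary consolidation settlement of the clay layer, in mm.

S_c ≈ 153 mm

Mid-depth of clay below the ground surface: z = 1.3 + 4/2 = 3.3 m.
Total vertical stress at mid-clay: σ_v = 19.2×1.3 + 18.6×2 = 62.16 kPa.
Pore pressure: u = 9.81×(3.3 − 0.14) = 31 kPa.
Initial effective stress: σ'_0 = σ_v − u = 62.16 − 31 = 31.16 kPa.
Stress increase at mid-clay by the 2:1 spreading method:
Δσ = qBL/((B+z)(L+z)) = 154×1.9×1.9/((1.9+3.3)(1.9+3.3)) = 20.56 kPa
Final effective stress: σ'_f = σ'_0 + Δσ = 31.16 + 20.56 = 51.72 kPa.
Normally consolidated clay, so the full stress increment lies on the virgin compression line:
S_c = C_c·H/(1+e₀)·log₁₀(σ'_f/σ'_0) = 0.34×4/(1+0.96)×log₁₀(51.72/31.16)
    = 0.69388 × 0.22006 = 0.1527 m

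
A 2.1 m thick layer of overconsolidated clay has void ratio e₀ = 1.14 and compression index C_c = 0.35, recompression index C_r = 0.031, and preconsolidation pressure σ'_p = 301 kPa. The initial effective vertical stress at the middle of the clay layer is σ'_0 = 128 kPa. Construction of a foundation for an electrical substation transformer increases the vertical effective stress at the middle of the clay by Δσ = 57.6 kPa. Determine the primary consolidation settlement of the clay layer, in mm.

S_c ≈ 4.91 mm

Final effective stress: σ'_f = 128 + 57.6 = 185.6 kPa.
σ'_f = 185.6 ≤ σ'_p = 301 kPa, so the clay remains overconsolidated and only the recompression index applies:
S_c = C_r·H/(1+e₀)·log₁₀(σ'_f/σ'_0) = 0.031×2.1/2.14×log₁₀(185.6/128)
    = 0.030421 × 0.16137 = 0.004909 m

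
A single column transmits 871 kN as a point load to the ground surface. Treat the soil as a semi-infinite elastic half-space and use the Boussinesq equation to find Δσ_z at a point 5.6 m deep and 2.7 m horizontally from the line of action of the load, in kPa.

Boussinesq vertical stress below a point load on an elastic half-space:
Δσ_z = 3P/(2πz²) · [1 + (r/z)²]^(−5/2)
r/z = 2.7/5.6 = 0.48214; [1+(r/z)²]^(−5/2) = 0.59302.
Δσ_z = 3×871/(2π×5.6²) × 0.59302 = 13.261 × 0.59302 = 7.864 kPa

Δσ_z ≈ 7.86 kPa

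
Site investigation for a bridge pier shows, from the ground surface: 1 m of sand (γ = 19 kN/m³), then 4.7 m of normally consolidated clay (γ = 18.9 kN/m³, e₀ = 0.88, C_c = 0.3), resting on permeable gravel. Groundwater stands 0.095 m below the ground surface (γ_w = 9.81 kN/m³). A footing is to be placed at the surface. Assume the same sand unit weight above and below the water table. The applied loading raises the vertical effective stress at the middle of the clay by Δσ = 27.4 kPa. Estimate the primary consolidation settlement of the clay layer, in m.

Mid-depth of clay below the ground surface: z = 1 + 4.7/2 = 3.35 m.
Total vertical stress at mid-clay: σ_v = 19×1 + 18.9×2.35 = 63.415 kPa.
Pore pressure: u = 9.81×(3.35 − 0.095) = 31.932 kPa.
Initial effective stress: σ'_0 = σ_v − u = 63.415 − 31.932 = 31.483 kPa.
Final effective stress: σ'_f = σ'_0 + Δσ = 31.483 + 27.4 = 58.883 kPa.
Normally consolidated clay, so the full stress increment lies on the virgin compression line:
S_c = C_c·H/(1+e₀)·log₁₀(σ'_f/σ'_0) = 0.3×4.7/(1+0.88)×log₁₀(58.883/31.483)
    = 0.75 × 0.27191 = 0.2039 m

S_c ≈ 0.204 m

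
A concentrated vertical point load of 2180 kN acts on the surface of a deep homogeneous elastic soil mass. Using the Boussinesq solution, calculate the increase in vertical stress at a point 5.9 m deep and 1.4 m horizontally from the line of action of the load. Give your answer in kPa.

Boussinesq vertical stress below a point load on an elastic half-space:
Δσ_z = 3P/(2πz²) · [1 + (r/z)²]^(−5/2)
r/z = 1.4/5.9 = 0.23729; [1+(r/z)²]^(−5/2) = 0.87202.
Δσ_z = 3×2180/(2π×5.9²) × 0.87202 = 29.902 × 0.87202 = 26.08 kPa

Δσ_z ≈ 26.1 kPa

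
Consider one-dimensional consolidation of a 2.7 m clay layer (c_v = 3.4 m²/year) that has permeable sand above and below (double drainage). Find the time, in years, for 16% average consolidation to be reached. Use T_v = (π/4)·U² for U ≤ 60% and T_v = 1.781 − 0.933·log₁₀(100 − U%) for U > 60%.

Drainage path length: H_d = H/2 = 1.35 m (double drainage).
U ≤ 60%: T_v = (π/4)·U² = (π/4)×0.16² = 0.020106.
t = T_v·H_d²/c_v = 0.020106×1.35²/3.4 = 0.01078 years.

t ≈ 0.0108 years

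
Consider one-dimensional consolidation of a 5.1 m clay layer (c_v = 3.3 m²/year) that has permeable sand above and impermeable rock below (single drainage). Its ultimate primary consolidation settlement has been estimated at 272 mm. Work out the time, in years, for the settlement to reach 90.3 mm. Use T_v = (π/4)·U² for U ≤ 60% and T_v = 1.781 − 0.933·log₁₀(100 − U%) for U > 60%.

t ≈ 0.682 years

Drainage path length: H_d = H = 5.1 m (single drainage).
U = S(t)/S_ult = 90.3/272 = 0.332.
U ≤ 60%: T_v = (π/4)·U² = (π/4)×0.33199² = 0.086562.
t = T_v·H_d²/c_v = 0.086562×5.1²/3.3 = 0.6823 years.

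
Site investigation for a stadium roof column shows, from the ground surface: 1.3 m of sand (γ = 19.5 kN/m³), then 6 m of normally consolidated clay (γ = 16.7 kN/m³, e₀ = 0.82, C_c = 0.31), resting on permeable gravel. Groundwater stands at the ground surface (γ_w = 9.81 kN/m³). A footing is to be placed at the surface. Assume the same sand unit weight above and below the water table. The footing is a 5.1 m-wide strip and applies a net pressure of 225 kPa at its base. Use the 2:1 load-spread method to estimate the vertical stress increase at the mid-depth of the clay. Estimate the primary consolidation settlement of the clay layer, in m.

Mid-depth of clay below the ground surface: z = 1.3 + 6/2 = 4.3 m.
Total vertical stress at mid-clay: σ_v = 19.5×1.3 + 16.7×3 = 75.45 kPa.
Pore pressure: u = 9.81×(4.3 − 0) = 42.183 kPa.
Initial effective stress: σ'_0 = σ_v − u = 75.45 − 42.183 = 33.267 kPa.
Stress increase at mid-clay by the 2:1 spreading method:
Δσ = qB/(B+z) = 225×5.1/(5.1+4.3) = 122.07 kPa
Final effective stress: σ'_f = σ'_0 + Δσ = 33.267 + 122.07 = 155.34 kPa.
Normally consolidated clay, so the full stress increment lies on the virgin compression line:
S_c = C_c·H/(1+e₀)·log₁₀(σ'_f/σ'_0) = 0.31×6/(1+0.82)×log₁₀(155.34/33.267)
    = 1.022 × 0.66927 = 0.684 m

S_c ≈ 0.684 m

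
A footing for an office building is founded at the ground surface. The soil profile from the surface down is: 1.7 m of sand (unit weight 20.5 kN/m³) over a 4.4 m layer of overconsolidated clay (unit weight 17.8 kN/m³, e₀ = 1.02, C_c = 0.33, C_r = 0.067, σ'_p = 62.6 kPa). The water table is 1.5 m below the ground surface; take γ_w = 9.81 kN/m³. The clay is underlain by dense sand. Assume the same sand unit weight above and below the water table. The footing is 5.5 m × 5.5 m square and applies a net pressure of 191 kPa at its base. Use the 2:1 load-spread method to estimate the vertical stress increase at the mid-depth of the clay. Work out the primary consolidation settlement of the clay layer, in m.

Mid-depth of clay below the ground surface: z = 1.7 + 4.4/2 = 3.9 m.
Total vertical stress at mid-clay: σ_v = 20.5×1.7 + 17.8×2.2 = 74.01 kPa.
Pore pressure: u = 9.81×(3.9 − 1.5) = 23.544 kPa.
Initial effective stress: σ'_0 = σ_v − u = 74.01 − 23.544 = 50.466 kPa.
Stress increase at mid-clay by the 2:1 spreading method:
Δσ = qBL/((B+z)(L+z)) = 191×5.5×5.5/((5.5+3.9)(5.5+3.9)) = 65.389 kPa
Final effective stress: σ'_f = 50.466 + 65.389 = 115.85 kPa.
σ'_f = 115.85 > σ'_p = 62.6 kPa, so the stress path crosses the preconsolidation pressure — recompression up to σ'_p, then virgin compression beyond:
S_c = H/(1+e₀)·[C_r·log₁₀(σ'_p/σ'_0) + C_c·log₁₀(σ'_f/σ'_p)]
    = 4.4/2.02 × [0.067×log₁₀(62.6/50.466) + 0.33×log₁₀(115.85/62.6)]
    = 2.1782 × [0.0062696 + 0.088216] = 0.2058 m

S_c ≈ 0.206 m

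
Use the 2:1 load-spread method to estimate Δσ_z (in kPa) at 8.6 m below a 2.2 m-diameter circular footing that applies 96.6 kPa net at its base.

By the 2:1 method the load spreads at 1 horizontal : 2 vertical, so at depth z the loaded area has grown by z in each plan dimension:
Δσ ≈ qD²/(D+z)² = 96.6×2.2²/(2.2+8.6)² = 4.0084 kPa

Δσ_z ≈ 4.01 kPa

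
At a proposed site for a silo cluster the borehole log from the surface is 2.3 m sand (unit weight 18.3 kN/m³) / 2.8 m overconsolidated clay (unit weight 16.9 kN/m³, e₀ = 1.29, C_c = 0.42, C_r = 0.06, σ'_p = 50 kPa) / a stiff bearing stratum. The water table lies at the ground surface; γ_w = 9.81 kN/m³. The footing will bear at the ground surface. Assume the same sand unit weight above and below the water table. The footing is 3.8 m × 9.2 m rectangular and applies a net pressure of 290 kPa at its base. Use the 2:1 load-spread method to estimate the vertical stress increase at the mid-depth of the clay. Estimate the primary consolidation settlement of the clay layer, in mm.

Mid-depth of clay below the ground surface: z = 2.3 + 2.8/2 = 3.7 m.
Total vertical stress at mid-clay: σ_v = 18.3×2.3 + 16.9×1.4 = 65.75 kPa.
Pore pressure: u = 9.81×(3.7 − 0) = 36.297 kPa.
Initial effective stress: σ'_0 = σ_v − u = 65.75 − 36.297 = 29.453 kPa.
Stress increase at mid-clay by the 2:1 spreading method:
Δσ = qBL/((B+z)(L+z)) = 290×3.8×9.2/((3.8+3.7)(9.2+3.7)) = 104.79 kPa
Final effective stress: σ'_f = 29.453 + 104.79 = 134.24 kPa.
σ'_f = 134.24 > σ'_p = 50 kPa, so the stress path crosses the preconsolidation pressure — recompression up to σ'_p, then virgin compression beyond:
S_c = H/(1+e₀)·[C_r·log₁₀(σ'_p/σ'_0) + C_c·log₁₀(σ'_f/σ'_p)]
    = 2.8/2.29 × [0.06×log₁₀(50/29.453) + 0.42×log₁₀(134.24/50)]
    = 1.2227 × [0.01379 + 0.18014] = 0.2371 m

S_c ≈ 237 mm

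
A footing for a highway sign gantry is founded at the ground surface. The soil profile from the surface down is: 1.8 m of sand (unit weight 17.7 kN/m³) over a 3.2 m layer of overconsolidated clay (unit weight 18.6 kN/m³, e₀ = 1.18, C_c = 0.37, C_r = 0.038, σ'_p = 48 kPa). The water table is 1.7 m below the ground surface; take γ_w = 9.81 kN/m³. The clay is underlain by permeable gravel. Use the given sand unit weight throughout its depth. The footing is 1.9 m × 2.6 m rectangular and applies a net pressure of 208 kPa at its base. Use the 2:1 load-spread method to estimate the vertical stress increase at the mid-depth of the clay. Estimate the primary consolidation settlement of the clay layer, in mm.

Mid-depth of clay below the ground surface: z = 1.8 + 3.2/2 = 3.4 m.
Total vertical stress at mid-clay: σ_v = 17.7×1.8 + 18.6×1.6 = 61.62 kPa.
Pore pressure: u = 9.81×(3.4 − 1.7) = 16.677 kPa.
Initial effective stress: σ'_0 = σ_v − u = 61.62 − 16.677 = 44.943 kPa.
Stress increase at mid-clay by the 2:1 spreading method:
Δσ = qBL/((B+z)(L+z)) = 208×1.9×2.6/((1.9+3.4)(2.6+3.4)) = 32.312 kPa
Final effective stress: σ'_f = 44.943 + 32.312 = 77.255 kPa.
σ'_f = 77.255 > σ'_p = 48 kPa, so the stress path crosses the preconsolidation pressure — recompression up to σ'_p, then virgin compression beyond:
S_c = H/(1+e₀)·[C_r·log₁₀(σ'_p/σ'_0) + C_c·log₁₀(σ'_f/σ'_p)]
    = 3.2/2.18 × [0.038×log₁₀(48/44.943) + 0.37×log₁₀(77.255/48)]
    = 1.4679 × [0.001086 + 0.076474] = 0.1139 m

S_c ≈ 114 mm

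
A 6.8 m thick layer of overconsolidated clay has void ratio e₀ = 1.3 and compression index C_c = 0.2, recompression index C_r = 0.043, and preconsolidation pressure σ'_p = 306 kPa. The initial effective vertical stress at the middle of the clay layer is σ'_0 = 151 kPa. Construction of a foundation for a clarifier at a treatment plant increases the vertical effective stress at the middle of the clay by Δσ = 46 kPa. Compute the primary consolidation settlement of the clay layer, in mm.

S_c ≈ 14.7 mm

Final effective stress: σ'_f = 151 + 46 = 197 kPa.
σ'_f = 197 ≤ σ'_p = 306 kPa, so the clay remains overconsolidated and only the recompression index applies:
S_c = C_r·H/(1+e₀)·log₁₀(σ'_f/σ'_0) = 0.043×6.8/2.3×log₁₀(197/151)
    = 0.12713 × 0.11549 = 0.01468 m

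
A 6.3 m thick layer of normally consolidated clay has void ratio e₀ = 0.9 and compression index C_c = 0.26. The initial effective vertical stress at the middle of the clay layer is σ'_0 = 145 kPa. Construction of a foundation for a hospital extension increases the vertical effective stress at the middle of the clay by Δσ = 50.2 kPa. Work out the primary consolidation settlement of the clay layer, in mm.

Final effective stress: σ'_f = σ'_0 + Δσ = 145 + 50.2 = 195.2 kPa.
Normally consolidated clay, so the full stress increment lies on the virgin compression line:
S_c = C_c·H/(1+e₀)·log₁₀(σ'_f/σ'_0) = 0.26×6.3/(1+0.9)×log₁₀(195.2/145)
    = 0.86211 × 0.12911 = 0.1113 m

S_c ≈ 111 mm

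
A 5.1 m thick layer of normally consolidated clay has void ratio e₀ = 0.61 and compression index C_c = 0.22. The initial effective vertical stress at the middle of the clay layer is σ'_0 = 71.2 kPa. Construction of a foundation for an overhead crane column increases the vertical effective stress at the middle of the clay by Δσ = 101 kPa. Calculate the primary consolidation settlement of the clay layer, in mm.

Final effective stress: σ'_f = σ'_0 + Δσ = 71.2 + 101 = 172.2 kPa.
Normally consolidated clay, so the full stress increment lies on the virgin compression line:
S_c = C_c·H/(1+e₀)·log₁₀(σ'_f/σ'_0) = 0.22×5.1/(1+0.61)×log₁₀(172.2/71.2)
    = 0.69689 × 0.38355 = 0.2673 m

S_c ≈ 267 mm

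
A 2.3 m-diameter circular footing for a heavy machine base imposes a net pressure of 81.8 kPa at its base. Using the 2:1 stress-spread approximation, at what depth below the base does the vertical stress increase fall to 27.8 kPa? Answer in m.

z ≈ 1.65 m

2:1 spreading — at depth z the loaded area has grown by z in each plan dimension:
qD²/(D+z)² = Δσ_z ⇒ z = D(√(q/Δσ_z) − 1) = 2.3×(√(81.8/27.8) − 1) = 1.645 m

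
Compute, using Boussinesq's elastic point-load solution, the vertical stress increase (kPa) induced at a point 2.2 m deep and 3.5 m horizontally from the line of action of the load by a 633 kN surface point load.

Δσ_z ≈ 2.67 kPa

Boussinesq vertical stress below a point load on an elastic half-space:
Δσ_z = 3P/(2πz²) · [1 + (r/z)²]^(−5/2)
r/z = 3.5/2.2 = 1.5909; [1+(r/z)²]^(−5/2) = 0.042683.
Δσ_z = 3×633/(2π×2.2²) × 0.042683 = 62.445 × 0.042683 = 2.665 kPa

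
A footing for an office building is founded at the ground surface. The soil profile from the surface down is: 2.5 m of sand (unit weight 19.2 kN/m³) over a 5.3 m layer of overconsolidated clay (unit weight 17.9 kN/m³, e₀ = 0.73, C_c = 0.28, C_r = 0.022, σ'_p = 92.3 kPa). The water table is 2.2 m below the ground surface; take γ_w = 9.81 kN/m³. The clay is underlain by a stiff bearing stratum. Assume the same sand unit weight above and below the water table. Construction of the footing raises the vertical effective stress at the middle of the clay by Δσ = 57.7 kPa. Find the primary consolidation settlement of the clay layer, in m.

Mid-depth of clay below the ground surface: z = 2.5 + 5.3/2 = 5.15 m.
Total vertical stress at mid-clay: σ_v = 19.2×2.5 + 17.9×2.65 = 95.435 kPa.
Pore pressure: u = 9.81×(5.15 − 2.2) = 28.94 kPa.
Initial effective stress: σ'_0 = σ_v − u = 95.435 − 28.94 = 66.495 kPa.
Final effective stress: σ'_f = 66.495 + 57.7 = 124.2 kPa.
σ'_f = 124.2 > σ'_p = 92.3 kPa, so the stress path crosses the preconsolidation pressure — recompression up to σ'_p, then virgin compression beyond:
S_c = H/(1+e₀)·[C_r·log₁₀(σ'_p/σ'_0) + C_c·log₁₀(σ'_f/σ'_p)]
    = 5.3/1.73 × [0.022×log₁₀(92.3/66.495) + 0.28×log₁₀(124.2/92.3)]
    = 3.0636 × [0.0031331 + 0.036098] = 0.1202 m

S_c ≈ 0.12 m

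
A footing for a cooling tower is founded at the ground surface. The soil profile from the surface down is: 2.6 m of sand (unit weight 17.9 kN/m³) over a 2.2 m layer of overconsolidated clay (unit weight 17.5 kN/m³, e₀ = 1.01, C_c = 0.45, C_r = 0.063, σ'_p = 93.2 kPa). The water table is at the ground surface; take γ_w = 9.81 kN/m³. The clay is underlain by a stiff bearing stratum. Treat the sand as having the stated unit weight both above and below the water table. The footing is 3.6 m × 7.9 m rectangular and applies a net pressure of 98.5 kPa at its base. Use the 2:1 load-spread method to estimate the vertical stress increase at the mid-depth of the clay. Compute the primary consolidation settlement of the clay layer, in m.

Mid-depth of clay below the ground surface: z = 2.6 + 2.2/2 = 3.7 m.
Total vertical stress at mid-clay: σ_v = 17.9×2.6 + 17.5×1.1 = 65.79 kPa.
Pore pressure: u = 9.81×(3.7 − 0) = 36.297 kPa.
Initial effective stress: σ'_0 = σ_v − u = 65.79 − 36.297 = 29.493 kPa.
Stress increase at mid-clay by the 2:1 spreading method:
Δσ = qBL/((B+z)(L+z)) = 98.5×3.6×7.9/((3.6+3.7)(7.9+3.7)) = 33.081 kPa
Final effective stress: σ'_f = 29.493 + 33.081 = 62.574 kPa.
σ'_f = 62.574 ≤ σ'_p = 93.2 kPa, so the clay remains overconsolidated and only the recompression index applies:
S_c = C_r·H/(1+e₀)·log₁₀(σ'_f/σ'_0) = 0.063×2.2/2.01×log₁₀(62.574/29.493)
    = 0.068954 × 0.32667 = 0.02253 m

S_c ≈ 0.0225 m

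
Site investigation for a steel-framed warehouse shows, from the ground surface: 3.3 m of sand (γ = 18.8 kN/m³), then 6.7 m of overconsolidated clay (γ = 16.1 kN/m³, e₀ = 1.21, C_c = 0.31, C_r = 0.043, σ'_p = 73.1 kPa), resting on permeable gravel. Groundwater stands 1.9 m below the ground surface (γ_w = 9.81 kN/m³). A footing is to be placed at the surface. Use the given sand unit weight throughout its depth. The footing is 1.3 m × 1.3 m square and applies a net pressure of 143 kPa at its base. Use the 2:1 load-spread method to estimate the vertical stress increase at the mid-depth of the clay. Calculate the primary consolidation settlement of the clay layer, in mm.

Mid-depth of clay below the ground surface: z = 3.3 + 6.7/2 = 6.65 m.
Total vertical stress at mid-clay: σ_v = 18.8×3.3 + 16.1×3.35 = 115.98 kPa.
Pore pressure: u = 9.81×(6.65 − 1.9) = 46.598 kPa.
Initial effective stress: σ'_0 = σ_v − u = 115.98 − 46.598 = 69.382 kPa.
Stress increase at mid-clay by the 2:1 spreading method:
Δσ = qBL/((B+z)(L+z)) = 143×1.3×1.3/((1.3+6.65)(1.3+6.65)) = 3.8237 kPa
Final effective stress: σ'_f = 69.382 + 3.8237 = 73.206 kPa.
σ'_f = 73.206 > σ'_p = 73.1 kPa, so the stress path crosses the preconsolidation pressure — recompression up to σ'_p, then virgin compression beyond:
S_c = H/(1+e₀)·[C_r·log₁₀(σ'_p/σ'_0) + C_c·log₁₀(σ'_f/σ'_p)]
    = 6.7/2.21 × [0.043×log₁₀(73.1/69.382) + 0.31×log₁₀(73.206/73.1)]
    = 3.0317 × [0.00097483 + 0.00019508] = 0.003547 m

S_c ≈ 3.55 mm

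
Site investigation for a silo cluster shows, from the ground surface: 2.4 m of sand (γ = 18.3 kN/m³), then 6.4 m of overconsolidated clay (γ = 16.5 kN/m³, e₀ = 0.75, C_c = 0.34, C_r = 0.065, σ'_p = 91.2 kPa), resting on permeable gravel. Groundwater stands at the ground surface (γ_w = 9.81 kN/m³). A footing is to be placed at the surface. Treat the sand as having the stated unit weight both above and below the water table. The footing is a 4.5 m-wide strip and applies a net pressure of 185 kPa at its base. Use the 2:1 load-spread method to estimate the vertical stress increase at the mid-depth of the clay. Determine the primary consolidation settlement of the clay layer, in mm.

S_c ≈ 247 mm

Mid-depth of clay below the ground surface: z = 2.4 + 6.4/2 = 5.6 m.
Total vertical stress at mid-clay: σ_v = 18.3×2.4 + 16.5×3.2 = 96.72 kPa.
Pore pressure: u = 9.81×(5.6 − 0) = 54.936 kPa.
Initial effective stress: σ'_0 = σ_v − u = 96.72 − 54.936 = 41.784 kPa.
Stress increase at mid-clay by the 2:1 spreading method:
Δσ = qB/(B+z) = 185×4.5/(4.5+5.6) = 82.426 kPa
Final effective stress: σ'_f = 41.784 + 82.426 = 124.21 kPa.
σ'_f = 124.21 > σ'_p = 91.2 kPa, so the stress path crosses the preconsolidation pressure — recompression up to σ'_p, then virgin compression beyond:
S_c = H/(1+e₀)·[C_r·log₁₀(σ'_p/σ'_0) + C_c·log₁₀(σ'_f/σ'_p)]
    = 6.4/1.75 × [0.065×log₁₀(91.2/41.784) + 0.34×log₁₀(124.21/91.2)]
    = 3.6571 × [0.022034 + 0.045615] = 0.2474 m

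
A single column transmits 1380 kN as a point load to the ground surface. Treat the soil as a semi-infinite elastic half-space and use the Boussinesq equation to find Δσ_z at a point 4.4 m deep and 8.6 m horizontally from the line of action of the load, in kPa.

Boussinesq vertical stress below a point load on an elastic half-space:
Δσ_z = 3P/(2πz²) · [1 + (r/z)²]^(−5/2)
r/z = 8.6/4.4 = 1.9545; [1+(r/z)²]^(−5/2) = 0.019603.
Δσ_z = 3×1380/(2π×4.4²) × 0.019603 = 34.034 × 0.019603 = 0.6672 kPa

Δσ_z ≈ 0.667 kPa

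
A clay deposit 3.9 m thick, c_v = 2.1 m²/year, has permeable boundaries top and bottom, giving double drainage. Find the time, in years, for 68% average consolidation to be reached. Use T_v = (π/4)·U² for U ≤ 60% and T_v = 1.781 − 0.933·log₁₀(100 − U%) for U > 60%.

Drainage path length: H_d = H/2 = 1.95 m (double drainage).
U > 60%: T_v = 1.781 − 0.933·log₁₀(100 − 68) = 0.3767.
t = T_v·H_d²/c_v = 0.3767×1.95²/2.1 = 0.6821 years.

t ≈ 0.682 years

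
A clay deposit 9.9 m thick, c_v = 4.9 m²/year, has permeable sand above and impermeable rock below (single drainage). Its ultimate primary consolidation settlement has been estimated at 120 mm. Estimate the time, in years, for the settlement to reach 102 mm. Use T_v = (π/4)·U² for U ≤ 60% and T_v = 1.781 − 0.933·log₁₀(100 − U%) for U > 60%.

Drainage path length: H_d = H = 9.9 m (single drainage).
U = S(t)/S_ult = 102/120 = 0.85.
U > 60%: T_v = 1.781 − 0.933·log₁₀(100 − 85) = 0.68371.
t = T_v·H_d²/c_v = 0.68371×9.9²/4.9 = 13.68 years.

t ≈ 13.7 years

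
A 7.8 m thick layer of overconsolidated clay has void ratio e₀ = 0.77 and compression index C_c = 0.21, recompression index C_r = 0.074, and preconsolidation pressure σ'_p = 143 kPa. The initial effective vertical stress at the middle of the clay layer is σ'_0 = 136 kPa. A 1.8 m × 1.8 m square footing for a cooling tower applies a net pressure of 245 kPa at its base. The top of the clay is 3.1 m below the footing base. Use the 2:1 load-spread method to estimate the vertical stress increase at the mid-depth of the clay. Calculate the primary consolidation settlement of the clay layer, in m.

Mid-depth of clay below the footing base: z = 3.1 + 7.8/2 = 7 m.
Stress increase at mid-clay by the 2:1 spreading method:
Δσ = qBL/((B+z)(L+z)) = 245×1.8×1.8/((1.8+7)(1.8+7)) = 10.251 kPa
Final effective stress: σ'_f = 136 + 10.251 = 146.25 kPa.
σ'_f = 146.25 > σ'_p = 143 kPa, so the stress path crosses the preconsolidation pressure — recompression up to σ'_p, then virgin compression beyond:
S_c = H/(1+e₀)·[C_r·log₁₀(σ'_p/σ'_0) + C_c·log₁₀(σ'_f/σ'_p)]
    = 7.8/1.77 × [0.074×log₁₀(143/136) + 0.21×log₁₀(146.25/143)]
    = 4.4068 × [0.001613 + 0.0020496] = 0.01614 m

S_c ≈ 0.0161 m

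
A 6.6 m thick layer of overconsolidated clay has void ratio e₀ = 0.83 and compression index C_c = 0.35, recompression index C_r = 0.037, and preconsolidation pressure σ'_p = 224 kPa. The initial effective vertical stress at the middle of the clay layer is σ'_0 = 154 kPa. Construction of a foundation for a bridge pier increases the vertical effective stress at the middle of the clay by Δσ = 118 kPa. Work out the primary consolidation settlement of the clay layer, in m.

Final effective stress: σ'_f = 154 + 118 = 272 kPa.
σ'_f = 272 > σ'_p = 224 kPa, so the stress path crosses the preconsolidation pressure — recompression up to σ'_p, then virgin compression beyond:
S_c = H/(1+e₀)·[C_r·log₁₀(σ'_p/σ'_0) + C_c·log₁₀(σ'_f/σ'_p)]
    = 6.6/1.83 × [0.037×log₁₀(224/154) + 0.35×log₁₀(272/224)]
    = 3.6066 × [0.0060209 + 0.029512] = 0.1282 m

S_c ≈ 0.128 m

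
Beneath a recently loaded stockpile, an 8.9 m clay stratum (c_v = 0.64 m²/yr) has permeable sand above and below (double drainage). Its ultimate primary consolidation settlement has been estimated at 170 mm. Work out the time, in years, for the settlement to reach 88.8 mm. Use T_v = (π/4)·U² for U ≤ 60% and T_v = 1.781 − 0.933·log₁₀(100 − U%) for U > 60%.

Drainage path length: H_d = H/2 = 4.45 m (double drainage).
U = S(t)/S_ult = 88.8/170 = 0.5224.
U ≤ 60%: T_v = (π/4)·U² = (π/4)×0.52235² = 0.2143.
t = T_v·H_d²/c_v = 0.2143×4.45²/0.64 = 6.631 years.

t ≈ 6.63 years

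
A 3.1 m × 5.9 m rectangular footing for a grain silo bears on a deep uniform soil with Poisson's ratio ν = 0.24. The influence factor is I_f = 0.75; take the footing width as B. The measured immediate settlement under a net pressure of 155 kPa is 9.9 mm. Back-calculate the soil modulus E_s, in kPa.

S_e = q·B·(1−ν²)/E_s · I_f  ⇒  E_s = q·B·(1−ν²)·I_f / S_e.
E_s = 155 × 3.1 × 0.9424 × 0.75 / 0.0099 = 34300 kPa

E_s ≈ 34300 kPa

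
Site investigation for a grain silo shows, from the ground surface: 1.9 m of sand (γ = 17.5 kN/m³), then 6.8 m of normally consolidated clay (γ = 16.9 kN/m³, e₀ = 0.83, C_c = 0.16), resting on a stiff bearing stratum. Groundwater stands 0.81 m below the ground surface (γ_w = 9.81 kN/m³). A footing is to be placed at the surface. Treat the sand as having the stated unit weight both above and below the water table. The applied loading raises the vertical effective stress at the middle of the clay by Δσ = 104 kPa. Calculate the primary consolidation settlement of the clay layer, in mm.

S_c ≈ 303 mm

Mid-depth of clay below the ground surface: z = 1.9 + 6.8/2 = 5.3 m.
Total vertical stress at mid-clay: σ_v = 17.5×1.9 + 16.9×3.4 = 90.71 kPa.
Pore pressure: u = 9.81×(5.3 − 0.81) = 44.047 kPa.
Initial effective stress: σ'_0 = σ_v − u = 90.71 − 44.047 = 46.663 kPa.
Final effective stress: σ'_f = σ'_0 + Δσ = 46.663 + 104 = 150.66 kPa.
Normally consolidated clay, so the full stress increment lies on the virgin compression line:
S_c = C_c·H/(1+e₀)·log₁₀(σ'_f/σ'_0) = 0.16×6.8/(1+0.83)×log₁₀(150.66/46.663)
    = 0.59454 × 0.50903 = 0.3026 m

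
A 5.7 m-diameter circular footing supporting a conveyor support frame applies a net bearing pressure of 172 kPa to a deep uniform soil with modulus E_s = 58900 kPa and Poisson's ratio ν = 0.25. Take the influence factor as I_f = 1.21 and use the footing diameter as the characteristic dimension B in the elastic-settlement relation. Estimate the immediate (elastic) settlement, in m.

Immediate (elastic) settlement: S_e = q·B·(1−ν²)/E_s · I_f.
S_e = 172 × 5.7 × (1 − 0.25²) / 58900 × 1.21
    = 172 × 5.7 × 0.9375 / 58900 × 1.21
    = 0.01888 m

S_e ≈ 0.0189 m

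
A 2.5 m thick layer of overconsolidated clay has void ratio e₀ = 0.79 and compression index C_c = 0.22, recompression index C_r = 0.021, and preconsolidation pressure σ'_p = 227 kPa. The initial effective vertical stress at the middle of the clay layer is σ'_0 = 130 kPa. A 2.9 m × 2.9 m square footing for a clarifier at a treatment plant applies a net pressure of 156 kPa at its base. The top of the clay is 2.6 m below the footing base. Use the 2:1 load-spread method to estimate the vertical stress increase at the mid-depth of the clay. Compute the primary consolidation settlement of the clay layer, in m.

S_c ≈ 0.00255 m

Mid-depth of clay below the footing base: z = 2.6 + 2.5/2 = 3.85 m.
Stress increase at mid-clay by the 2:1 spreading method:
Δσ = qBL/((B+z)(L+z)) = 156×2.9×2.9/((2.9+3.85)(2.9+3.85)) = 28.795 kPa
Final effective stress: σ'_f = 130 + 28.795 = 158.8 kPa.
σ'_f = 158.8 ≤ σ'_p = 227 kPa, so the clay remains overconsolidated and only the recompression index applies:
S_c = C_r·H/(1+e₀)·log₁₀(σ'_f/σ'_0) = 0.021×2.5/1.79×log₁₀(158.8/130)
    = 0.029329 × 0.086907 = 0.002549 m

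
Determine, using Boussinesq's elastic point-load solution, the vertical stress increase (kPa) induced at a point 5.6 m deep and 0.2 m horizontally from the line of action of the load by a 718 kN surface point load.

Δσ_z ≈ 10.9 kPa

Boussinesq vertical stress below a point load on an elastic half-space:
Δσ_z = 3P/(2πz²) · [1 + (r/z)²]^(−5/2)
r/z = 0.2/5.6 = 0.035714; [1+(r/z)²]^(−5/2) = 0.99682.
Δσ_z = 3×718/(2π×5.6²) × 0.99682 = 10.932 × 0.99682 = 10.9 kPa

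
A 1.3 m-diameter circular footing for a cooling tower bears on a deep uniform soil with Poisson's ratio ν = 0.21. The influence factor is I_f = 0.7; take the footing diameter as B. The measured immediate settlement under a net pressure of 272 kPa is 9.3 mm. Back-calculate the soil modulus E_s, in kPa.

E_s ≈ 25400 kPa

S_e = q·B·(1−ν²)/E_s · I_f  ⇒  E_s = q·B·(1−ν²)·I_f / S_e.
E_s = 272 × 1.3 × 0.9559 × 0.7 / 0.0093 = 25440 kPa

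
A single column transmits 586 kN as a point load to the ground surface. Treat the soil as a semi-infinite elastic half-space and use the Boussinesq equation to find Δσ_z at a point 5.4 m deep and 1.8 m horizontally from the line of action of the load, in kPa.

Δσ_z ≈ 7.37 kPa

Boussinesq vertical stress below a point load on an elastic half-space:
Δσ_z = 3P/(2πz²) · [1 + (r/z)²]^(−5/2)
r/z = 1.8/5.4 = 0.33333; [1+(r/z)²]^(−5/2) = 0.76843.
Δσ_z = 3×586/(2π×5.4²) × 0.76843 = 9.5951 × 0.76843 = 7.373 kPa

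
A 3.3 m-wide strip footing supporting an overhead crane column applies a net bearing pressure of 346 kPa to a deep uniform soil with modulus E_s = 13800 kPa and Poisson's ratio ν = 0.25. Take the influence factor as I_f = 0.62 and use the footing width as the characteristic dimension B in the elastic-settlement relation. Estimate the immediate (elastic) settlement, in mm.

Immediate (elastic) settlement: S_e = q·B·(1−ν²)/E_s · I_f.
S_e = 346 × 3.3 × (1 − 0.25²) / 13800 × 0.62
    = 346 × 3.3 × 0.9375 / 13800 × 0.62
    = 0.04809 m = 48.09 mm

S_e ≈ 48.1 mm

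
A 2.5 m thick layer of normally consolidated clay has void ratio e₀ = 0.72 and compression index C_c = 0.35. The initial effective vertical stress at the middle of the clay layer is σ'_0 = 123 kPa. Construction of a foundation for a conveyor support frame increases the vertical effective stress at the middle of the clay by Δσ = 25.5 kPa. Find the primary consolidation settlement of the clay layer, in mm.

Final effective stress: σ'_f = σ'_0 + Δσ = 123 + 25.5 = 148.5 kPa.
Normally consolidated clay, so the full stress increment lies on the virgin compression line:
S_c = C_c·H/(1+e₀)·log₁₀(σ'_f/σ'_0) = 0.35×2.5/(1+0.72)×log₁₀(148.5/123)
    = 0.50872 × 0.081821 = 0.04162 m

S_c ≈ 41.6 mm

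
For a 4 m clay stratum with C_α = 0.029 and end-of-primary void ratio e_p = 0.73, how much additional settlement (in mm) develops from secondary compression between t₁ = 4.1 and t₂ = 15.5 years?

S_s ≈ 38.7 mm

Secondary compression: S_s = C_α·H/(1+e_p)·log₁₀(t₂/t₁)
S_s = 0.029×4/(1+0.73)×log₁₀(15.5/4.1)
    = 0.06705 × 0.5775 = 0.03873 m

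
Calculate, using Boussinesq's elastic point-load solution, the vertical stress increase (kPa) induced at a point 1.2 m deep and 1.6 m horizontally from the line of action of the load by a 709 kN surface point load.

Δσ_z ≈ 18.3 kPa

Boussinesq vertical stress below a point load on an elastic half-space:
Δσ_z = 3P/(2πz²) · [1 + (r/z)²]^(−5/2)
r/z = 1.6/1.2 = 1.3333; [1+(r/z)²]^(−5/2) = 0.07776.
Δσ_z = 3×709/(2π×1.2²) × 0.07776 = 235.09 × 0.07776 = 18.28 kPa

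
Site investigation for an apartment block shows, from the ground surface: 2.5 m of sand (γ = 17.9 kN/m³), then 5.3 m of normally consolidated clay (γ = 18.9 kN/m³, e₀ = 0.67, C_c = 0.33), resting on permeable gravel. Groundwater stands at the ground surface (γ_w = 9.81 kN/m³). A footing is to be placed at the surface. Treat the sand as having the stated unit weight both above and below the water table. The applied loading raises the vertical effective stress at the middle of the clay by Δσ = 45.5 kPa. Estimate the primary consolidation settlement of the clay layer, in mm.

S_c ≈ 321 mm

Mid-depth of clay below the ground surface: z = 2.5 + 5.3/2 = 5.15 m.
Total vertical stress at mid-clay: σ_v = 17.9×2.5 + 18.9×2.65 = 94.835 kPa.
Pore pressure: u = 9.81×(5.15 − 0) = 50.522 kPa.
Initial effective stress: σ'_0 = σ_v − u = 94.835 − 50.522 = 44.313 kPa.
Final effective stress: σ'_f = σ'_0 + Δσ = 44.313 + 45.5 = 89.813 kPa.
Normally consolidated clay, so the full stress increment lies on the virgin compression line:
S_c = C_c·H/(1+e₀)·log₁₀(σ'_f/σ'_0) = 0.33×5.3/(1+0.67)×log₁₀(89.813/44.313)
    = 1.0473 × 0.30681 = 0.3213 m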